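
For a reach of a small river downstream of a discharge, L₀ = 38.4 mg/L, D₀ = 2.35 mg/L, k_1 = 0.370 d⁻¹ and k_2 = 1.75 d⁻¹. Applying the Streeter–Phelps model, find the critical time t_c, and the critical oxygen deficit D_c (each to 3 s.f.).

t_c ≈ 0.938 d; D_c ≈ 5.74 mg/L

t_c = [1/(k_2−k_1)] ln[(k_2/k_1)(1 − D₀(k_2−k_1)/(k_1 L₀))]
= [1/(1.75−0.370)] ln[(1.75/0.370)(1 − 2.35×1.380/(0.370×38.4))]
= (1/1.380) ln[4.730 × 0.7717] = 0.7246 × ln(3.650) = 0.7246 × 1.295 = 0.9382 d.
L(t_c) = L₀ e^(−k_1 t_c) = 38.4 × 0.7067 = 27.14 mg/L, and at the critical point k_2 D_c = k_1 L, so D_c = (0.370/1.75) × 27.14 = 5.738 mg/L.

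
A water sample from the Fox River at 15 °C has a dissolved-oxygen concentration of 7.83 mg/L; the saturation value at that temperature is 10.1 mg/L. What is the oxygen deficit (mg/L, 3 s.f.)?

D = C_s − C = 10.1 − 7.83 = 2.27 mg/L.

D ≈ 2.27 mg/L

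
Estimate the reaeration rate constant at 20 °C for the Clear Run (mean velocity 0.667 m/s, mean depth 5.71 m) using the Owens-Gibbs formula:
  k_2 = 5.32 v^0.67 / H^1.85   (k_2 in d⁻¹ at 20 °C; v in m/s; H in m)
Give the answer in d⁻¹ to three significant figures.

k_2 = 5.32 × 0.667^0.67 / 5.71^1.85 = 5.32 × 0.7624 / 25.11 = 0.1615 d⁻¹.

k_2 ≈ 0.162 d⁻¹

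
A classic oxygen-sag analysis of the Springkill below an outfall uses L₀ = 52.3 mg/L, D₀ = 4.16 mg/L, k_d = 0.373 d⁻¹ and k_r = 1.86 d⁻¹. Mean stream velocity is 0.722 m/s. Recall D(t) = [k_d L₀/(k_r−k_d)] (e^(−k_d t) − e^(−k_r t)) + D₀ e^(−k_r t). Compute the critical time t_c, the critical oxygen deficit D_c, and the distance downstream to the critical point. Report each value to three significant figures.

t_c = [1/(k_r−k_d)] ln[(k_r/k_d)(1 − D₀(k_r−k_d)/(k_d L₀))]
= [1/(1.86−0.373)] ln[(1.86/0.373)(1 − 4.16×1.487/(0.373×52.3))]
= (1/1.487) ln[4.987 × 0.6829] = 0.6725 × ln(3.405) = 0.6725 × 1.225 = 0.8240 d.
D_c = (k_d/k_r) L₀ e^(−k_d t_c) = (0.373/1.86) × 52.3 × e^(−0.373×0.8240) = 0.2005 × 52.3 × 0.7354 = 7.713 mg/L.
x_c = v t_c = 0.722 m/s × 0.8240 d × 86400 s/d = 51400 m ≈ 51.4 km.

t_c ≈ 0.824 d; D_c ≈ 7.71 mg/L; x_c ≈ 51.4 km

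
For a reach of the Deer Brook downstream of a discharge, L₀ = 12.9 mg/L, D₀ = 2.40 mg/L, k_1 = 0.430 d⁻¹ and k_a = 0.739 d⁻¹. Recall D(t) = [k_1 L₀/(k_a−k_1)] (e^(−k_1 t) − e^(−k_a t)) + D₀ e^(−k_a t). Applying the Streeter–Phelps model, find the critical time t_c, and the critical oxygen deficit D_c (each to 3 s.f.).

At the critical point dD/dt = 0, so k_1 L₀ e^(−k_1 t) = k_a D. Substituting D(t) from the Streeter–Phelps equation and solving for t gives
t_c = ln[(k_a/k_1)(1 − D₀(k_a−k_1)/(k_1 L₀))] / (k_a−k_1).
Here k_a−k_1 = 0.3090 d⁻¹ and 1 − D₀(k_a−k_1)/(k_1 L₀) = 1 − 2.40×0.3090/(0.430×12.9) = 0.8663, so
t_c = ln(1.719 × 0.8663) / 0.3090 = 0.3980 / 0.3090 = 1.288 d.
D_c = (k_1/k_a) L₀ e^(−k_1 t_c) = (0.430/0.739) × 12.9 × e^(−0.430×1.288) = 0.5819 × 12.9 × 0.5747 = 4.314 mg/L.

t_c ≈ 1.29 d; D_c ≈ 4.31 mg/L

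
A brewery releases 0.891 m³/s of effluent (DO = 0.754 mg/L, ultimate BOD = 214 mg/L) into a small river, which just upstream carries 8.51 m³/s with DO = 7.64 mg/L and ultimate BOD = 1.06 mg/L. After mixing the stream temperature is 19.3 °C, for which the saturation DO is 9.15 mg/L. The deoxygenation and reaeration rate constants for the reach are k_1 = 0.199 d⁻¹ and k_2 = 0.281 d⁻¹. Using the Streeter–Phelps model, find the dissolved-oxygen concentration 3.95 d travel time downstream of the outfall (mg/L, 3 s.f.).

Mixed DO = (8.51×7.64 + 0.891×0.754)/(8.51+0.891) = 65.69/9.401 = 6.987 mg/L.
Mixed L₀ = (8.51×1.06 + 0.891×214)/(9.401) = 199.7/9.401 = 21.24 mg/L.
Initial deficit D₀ = C_s − DO₀ = 9.15 − 6.987 = 2.163 mg/L.
D(3.95) = [0.199×21.24/(0.281−0.199)](e^(−0.199×3.95) − e^(−0.281×3.95)) + 2.163 e^(−0.281×3.95)
= 51.55 × (0.4556 − 0.3296) + 2.163 × 0.3296 = 7.211 mg/L.
DO = 9.15 − 7.211 = 1.939 mg/L.

DO ≈ 1.94 mg/L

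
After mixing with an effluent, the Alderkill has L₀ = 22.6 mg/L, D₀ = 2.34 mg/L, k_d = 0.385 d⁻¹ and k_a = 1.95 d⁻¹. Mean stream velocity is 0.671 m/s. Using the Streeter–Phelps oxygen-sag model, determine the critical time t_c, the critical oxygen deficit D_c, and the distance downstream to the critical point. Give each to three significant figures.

t_c ≈ 0.688 d; D_c ≈ 3.42 mg/L; x_c ≈ 39.9 km

At the critical point dD/dt = 0, so k_d L₀ e^(−k_d t) = k_a D. Substituting D(t) from the Streeter–Phelps equation and solving for t gives
t_c = ln[(k_a/k_d)(1 − D₀(k_a−k_d)/(k_d L₀))] / (k_a−k_d).
Here k_a−k_d = 1.565 d⁻¹ and 1 − D₀(k_a−k_d)/(k_d L₀) = 1 − 2.34×1.565/(0.385×22.6) = 0.5791, so
t_c = ln(5.065 × 0.5791) / 1.565 = 1.076 / 1.565 = 0.6876 d.
L(t_c) = L₀ e^(−k_d t_c) = 22.6 × 0.7674 = 17.34 mg/L, and at the critical point k_a D_c = k_d L, so D_c = (0.385/1.95) × 17.34 = 3.424 mg/L.
x_c = v t_c = 0.671 m/s × 0.6876 d × 86400 s/d = 39860 m ≈ 39.9 km.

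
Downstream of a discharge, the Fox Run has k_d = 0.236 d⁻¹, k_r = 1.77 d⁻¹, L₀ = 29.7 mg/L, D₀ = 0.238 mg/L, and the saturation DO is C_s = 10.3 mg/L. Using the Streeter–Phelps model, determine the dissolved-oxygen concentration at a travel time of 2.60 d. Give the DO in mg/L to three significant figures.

k_d L₀/(k_r−k_d) = 0.236×29.7/(1.77−0.236) = 7.009/1.534 = 4.569 mg/L.
e^(−k_d t) = e^(−0.236×2.600) = 0.5414; e^(−k_r t) = e^(−1.77×2.600) = 0.01003.
D = 4.569 × (0.5414 − 0.01003) + 0.238 × 0.01003 = 2.428 + 0.002388 = 2.430 mg/L.
DO = C_s − D = 10.3 − 2.430 = 7.870 mg/L.

DO ≈ 7.87 mg/L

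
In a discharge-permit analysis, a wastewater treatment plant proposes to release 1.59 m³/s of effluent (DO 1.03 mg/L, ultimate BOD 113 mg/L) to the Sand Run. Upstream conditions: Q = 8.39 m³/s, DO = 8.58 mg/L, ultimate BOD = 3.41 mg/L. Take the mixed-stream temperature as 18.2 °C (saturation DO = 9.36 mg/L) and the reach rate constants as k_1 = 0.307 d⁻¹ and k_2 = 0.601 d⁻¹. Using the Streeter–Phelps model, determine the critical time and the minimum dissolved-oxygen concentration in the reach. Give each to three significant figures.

Mixed DO = (8.39×8.58 + 1.59×1.03)/(8.39+1.59) = 73.62/9.980 = 7.377 mg/L.
Mixed L₀ = (8.39×3.41 + 1.59×113)/(9.980) = 208.3/9.980 = 20.87 mg/L.
Initial deficit D₀ = C_s − DO₀ = 9.36 − 7.377 = 1.983 mg/L.
t_c = (1/0.2940) ln[(0.601/0.307)(1 − 1.983×0.2940/(0.307×20.87))] = 3.401 × ln(1.780) = 1.960 d.
D_c = (0.307/0.601) × 20.87 × e^(−0.307×1.960) = 0.5108 × 20.87 × 0.5478 = 5.840 mg/L.
Minimum DO = 9.36 − 5.840 = 3.520 mg/L.

t_c ≈ 1.96 d; minimum DO ≈ 3.52 mg/L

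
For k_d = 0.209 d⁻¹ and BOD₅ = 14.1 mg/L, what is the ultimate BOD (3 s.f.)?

L₀ ≈ 21.7 mg/L

BOD₅ = L₀(1 − e^(−5k_d)) ⇒ L₀ = BOD₅ / (1 − e^(−5×0.209))
= 14.1 / (1 − 0.3517) = 14.1 / 0.6483 = 21.75 mg/L.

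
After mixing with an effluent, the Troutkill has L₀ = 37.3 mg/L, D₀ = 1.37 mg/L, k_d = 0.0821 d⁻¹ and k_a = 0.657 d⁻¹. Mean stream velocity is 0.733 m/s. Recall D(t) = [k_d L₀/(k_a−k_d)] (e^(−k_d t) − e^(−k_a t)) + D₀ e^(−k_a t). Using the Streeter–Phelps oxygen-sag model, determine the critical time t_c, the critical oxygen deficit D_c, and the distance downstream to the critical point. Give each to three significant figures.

t_c ≈ 3.10 d; D_c ≈ 3.61 mg/L; x_c ≈ 196 km

With k_a/k_d = 8.002 and 1 − D₀(k_a−k_d)/(k_d L₀) = 0.7428,
t_c = ln(8.002 × 0.7428) / (0.657 − 0.0821) = ln(5.944) / 0.5749 = 1.782/0.5749 = 3.100 d.
L(t_c) = L₀ e^(−k_d t_c) = 37.3 × 0.7753 = 28.92 mg/L, and at the critical point k_a D_c = k_d L, so D_c = (0.0821/0.657) × 28.92 = 3.614 mg/L.
x_c = v t_c = 0.733 m/s × 3.100 d × 86400 s/d = 196400 m ≈ 196 km.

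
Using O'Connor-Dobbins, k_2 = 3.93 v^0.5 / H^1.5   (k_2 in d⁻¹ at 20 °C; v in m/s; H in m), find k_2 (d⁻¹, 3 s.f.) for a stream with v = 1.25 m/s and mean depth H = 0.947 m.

k_2 ≈ 4.77 d⁻¹

k_2 = 3.93 × 1.25^0.5 / 0.947^1.5 = 3.93 × 1.118 / 0.9216 = 4.768 d⁻¹.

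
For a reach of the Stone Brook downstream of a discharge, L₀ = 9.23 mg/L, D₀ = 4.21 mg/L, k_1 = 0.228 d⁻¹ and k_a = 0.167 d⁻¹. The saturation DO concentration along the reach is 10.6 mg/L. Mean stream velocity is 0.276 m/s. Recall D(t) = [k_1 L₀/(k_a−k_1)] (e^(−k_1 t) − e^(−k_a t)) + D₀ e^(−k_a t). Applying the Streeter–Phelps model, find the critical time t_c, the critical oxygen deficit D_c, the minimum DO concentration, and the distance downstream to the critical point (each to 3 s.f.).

With k_a/k_1 = 0.7325 and 1 − D₀(k_a−k_1)/(k_1 L₀) = 1.122,
t_c = ln(0.7325 × 1.122) / (0.167 − 0.228) = ln(0.8218) / -0.06100 = -0.1962/-0.06100 = 3.217 d.
L(t_c) = L₀ e^(−k_1 t_c) = 9.23 × 0.4803 = 4.433 mg/L, and at the critical point k_a D_c = k_1 L, so D_c = (0.228/0.167) × 4.433 = 6.052 mg/L.
Minimum DO = C_s − D_c = 10.6 − 6.052 = 4.548 mg/L.
x_c = v t_c = 0.276 m/s × 3.217 d × 86400 s/d = 76700 m ≈ 76.7 km.

t_c ≈ 3.22 d; D_c ≈ 6.05 mg/L; min DO ≈ 4.55 mg/L; x_c ≈ 76.7 km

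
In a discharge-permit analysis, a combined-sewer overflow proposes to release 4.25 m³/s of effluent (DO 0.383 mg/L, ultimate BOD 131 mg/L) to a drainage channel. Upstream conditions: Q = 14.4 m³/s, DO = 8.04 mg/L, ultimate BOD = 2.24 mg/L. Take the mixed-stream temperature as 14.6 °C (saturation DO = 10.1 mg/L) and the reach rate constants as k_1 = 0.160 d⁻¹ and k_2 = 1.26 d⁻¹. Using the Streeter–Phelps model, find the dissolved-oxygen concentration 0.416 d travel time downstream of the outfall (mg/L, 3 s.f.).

Mixed DO = (14.4×8.04 + 4.25×0.383)/(14.4+4.25) = 117.4/18.65 = 6.295 mg/L.
Mixed L₀ = (14.4×2.24 + 4.25×131)/(18.65) = 589.0/18.65 = 31.58 mg/L.
Initial deficit D₀ = C_s − DO₀ = 10.1 − 6.295 = 3.805 mg/L.
D(0.416) = [0.160×31.58/(1.26−0.160)](e^(−0.160×0.416) − e^(−1.26×0.416)) + 3.805 e^(−1.26×0.416)
= 4.594 × (0.9356 − 0.5921) + 3.805 × 0.5921 = 3.831 mg/L.
DO = 10.1 − 3.831 = 6.269 mg/L.

DO ≈ 6.27 mg/L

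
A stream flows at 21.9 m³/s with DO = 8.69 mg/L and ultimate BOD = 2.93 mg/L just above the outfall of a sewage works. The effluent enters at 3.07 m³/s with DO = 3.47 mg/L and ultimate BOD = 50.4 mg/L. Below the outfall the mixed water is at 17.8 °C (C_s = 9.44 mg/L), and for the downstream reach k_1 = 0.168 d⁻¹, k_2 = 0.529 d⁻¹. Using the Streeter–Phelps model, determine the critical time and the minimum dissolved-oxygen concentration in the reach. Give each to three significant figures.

Mixed DO = (21.9×8.69 + 3.07×3.47)/(21.9+3.07) = 201.0/24.97 = 8.048 mg/L.
Mixed L₀ = (21.9×2.93 + 3.07×50.4)/(24.97) = 218.9/24.97 = 8.766 mg/L.
Initial deficit D₀ = C_s − DO₀ = 9.44 − 8.048 = 1.392 mg/L.
t_c = (1/0.3610) ln[(0.529/0.168)(1 − 1.392×0.3610/(0.168×8.766))] = 2.770 × ln(2.075) = 2.021 d.
D_c = (0.168/0.529) × 8.766 × e^(−0.168×2.021) = 0.3176 × 8.766 × 0.7120 = 1.982 mg/L.
Minimum DO = 9.44 − 1.982 = 7.458 mg/L.

t_c ≈ 2.02 d; minimum DO ≈ 7.46 mg/L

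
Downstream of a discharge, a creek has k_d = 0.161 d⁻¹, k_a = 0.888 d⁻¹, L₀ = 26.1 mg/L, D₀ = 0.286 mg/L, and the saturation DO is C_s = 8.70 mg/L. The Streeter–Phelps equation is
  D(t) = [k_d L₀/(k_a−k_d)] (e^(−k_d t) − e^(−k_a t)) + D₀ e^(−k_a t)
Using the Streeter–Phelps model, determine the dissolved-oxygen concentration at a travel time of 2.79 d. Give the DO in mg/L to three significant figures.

k_d L₀/(k_a−k_d) = 0.161×26.1/(0.888−0.161) = 4.202/0.7270 = 5.780 mg/L.
e^(−k_d t) = e^(−0.161×2.790) = 0.6381; e^(−k_a t) = e^(−0.888×2.790) = 0.08395.
D = 5.780 × (0.6381 − 0.08395) + 0.286 × 0.08395 = 3.203 + 0.02401 = 3.227 mg/L.
DO = C_s − D = 8.70 − 3.227 = 5.473 mg/L.

DO ≈ 5.47 mg/L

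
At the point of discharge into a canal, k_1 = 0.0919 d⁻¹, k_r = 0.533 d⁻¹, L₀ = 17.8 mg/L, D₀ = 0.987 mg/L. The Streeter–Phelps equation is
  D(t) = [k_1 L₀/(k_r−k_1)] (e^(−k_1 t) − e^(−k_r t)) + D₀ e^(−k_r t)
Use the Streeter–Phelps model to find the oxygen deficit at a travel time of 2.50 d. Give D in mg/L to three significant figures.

k_1 L₀/(k_r−k_1) = 0.0919×17.8/(0.533−0.0919) = 1.636/0.4411 = 3.709 mg/L.
e^(−k_1 t) = e^(−0.0919×2.500) = 0.7947; e^(−k_r t) = e^(−0.533×2.500) = 0.2638.
D = 3.709 × (0.7947 − 0.2638) + 0.987 × 0.2638 = 1.969 + 0.2604 = 2.229 mg/L.

D ≈ 2.23 mg/L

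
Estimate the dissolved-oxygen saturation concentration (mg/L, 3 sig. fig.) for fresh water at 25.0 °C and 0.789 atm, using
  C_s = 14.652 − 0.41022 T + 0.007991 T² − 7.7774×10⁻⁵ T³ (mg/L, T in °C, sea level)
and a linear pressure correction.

At sea level: C_s = 14.652 − 0.41022×25.0 + 0.007991×25.0² − 7.7774×10⁻⁵×25.0³ = 8.176 mg/L.
Pressure correction: C_s' = 8.176 × 0.789 = 6.451 mg/L.

C_s ≈ 6.45 mg/L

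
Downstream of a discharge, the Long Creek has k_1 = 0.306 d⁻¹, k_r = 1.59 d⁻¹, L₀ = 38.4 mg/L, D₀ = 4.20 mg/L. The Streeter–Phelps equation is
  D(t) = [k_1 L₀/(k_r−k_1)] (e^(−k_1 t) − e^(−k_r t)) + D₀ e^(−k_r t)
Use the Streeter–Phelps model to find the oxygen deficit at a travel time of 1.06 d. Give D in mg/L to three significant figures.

k_1 L₀/(k_r−k_1) = 0.306×38.4/(1.59−0.306) = 11.75/1.284 = 9.151 mg/L.
e^(−k_1 t) = e^(−0.306×1.060) = 0.7230; e^(−k_r t) = e^(−1.59×1.060) = 0.1854.
D = 9.151 × (0.7230 − 0.1854) + 4.20 × 0.1854 = 4.920 + 0.7786 = 5.699 mg/L.

D ≈ 5.70 mg/L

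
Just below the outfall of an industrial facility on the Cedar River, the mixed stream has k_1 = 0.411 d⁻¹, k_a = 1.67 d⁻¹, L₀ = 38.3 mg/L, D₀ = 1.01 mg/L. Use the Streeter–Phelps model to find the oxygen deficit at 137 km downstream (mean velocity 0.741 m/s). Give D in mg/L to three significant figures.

D ≈ 4.87 mg/L

Travel time t = x/v = 137 km / (0.741 m/s) = 137000 m / 0.741 m/s = 184900 s = 2.140 d.
k_1 L₀/(k_a−k_1) = 0.411×38.3/(1.67−0.411) = 15.74/1.259 = 12.50 mg/L.
e^(−k_1 t) = e^(−0.411×2.140) = 0.4150; e^(−k_a t) = e^(−1.67×2.140) = 0.02805.
D = 12.50 × (0.4150 − 0.02805) + 1.01 × 0.02805 = 4.838 + 0.02834 = 4.866 mg/L.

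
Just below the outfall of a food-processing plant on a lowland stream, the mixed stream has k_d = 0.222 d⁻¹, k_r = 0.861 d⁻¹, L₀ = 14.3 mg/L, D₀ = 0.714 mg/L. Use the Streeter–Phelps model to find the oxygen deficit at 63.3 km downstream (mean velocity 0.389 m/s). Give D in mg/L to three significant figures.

D ≈ 2.43 mg/L

Travel time t = x/v = 63.3 km / (0.389 m/s) = 63300 m / 0.389 m/s = 162700 s = 1.883 d.
k_d L₀/(k_r−k_d) = 0.222×14.3/(0.861−0.222) = 3.175/0.6390 = 4.968 mg/L.
e^(−k_d t) = e^(−0.222×1.883) = 0.6583; e^(−k_r t) = e^(−0.861×1.883) = 0.1976.
D = 4.968 × (0.6583 − 0.1976) + 0.714 × 0.1976 = 2.289 + 0.1411 = 2.430 mg/L.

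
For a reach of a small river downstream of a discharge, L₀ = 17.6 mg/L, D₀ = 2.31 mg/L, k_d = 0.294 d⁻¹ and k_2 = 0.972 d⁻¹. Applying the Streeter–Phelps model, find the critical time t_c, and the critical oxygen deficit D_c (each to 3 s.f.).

With k_2/k_d = 3.306 and 1 − D₀(k_2−k_d)/(k_d L₀) = 0.6973,
t_c = ln(3.306 × 0.6973) / (0.972 − 0.294) = ln(2.305) / 0.6780 = 0.8353/0.6780 = 1.232 d.
L(t_c) = L₀ e^(−k_d t_c) = 17.6 × 0.6961 = 12.25 mg/L, and at the critical point k_2 D_c = k_d L, so D_c = (0.294/0.972) × 12.25 = 3.706 mg/L.

t_c ≈ 1.23 d; D_c ≈ 3.71 mg/L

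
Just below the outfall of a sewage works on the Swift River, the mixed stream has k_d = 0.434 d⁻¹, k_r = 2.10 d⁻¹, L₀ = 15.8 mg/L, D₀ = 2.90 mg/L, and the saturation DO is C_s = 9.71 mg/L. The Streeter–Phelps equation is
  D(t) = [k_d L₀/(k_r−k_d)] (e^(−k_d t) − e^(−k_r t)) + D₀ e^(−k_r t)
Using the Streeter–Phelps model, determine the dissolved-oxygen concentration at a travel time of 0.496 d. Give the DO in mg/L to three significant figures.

k_d L₀/(k_r−k_d) = 0.434×15.8/(2.10−0.434) = 6.857/1.666 = 4.116 mg/L.
e^(−k_d t) = e^(−0.434×0.4960) = 0.8063; e^(−k_r t) = e^(−2.10×0.4960) = 0.3529.
D = 4.116 × (0.8063 − 0.3529) + 2.90 × 0.3529 = 1.866 + 1.023 = 2.890 mg/L.
DO = C_s − D = 9.71 − 2.890 = 6.820 mg/L.

DO ≈ 6.82 mg/L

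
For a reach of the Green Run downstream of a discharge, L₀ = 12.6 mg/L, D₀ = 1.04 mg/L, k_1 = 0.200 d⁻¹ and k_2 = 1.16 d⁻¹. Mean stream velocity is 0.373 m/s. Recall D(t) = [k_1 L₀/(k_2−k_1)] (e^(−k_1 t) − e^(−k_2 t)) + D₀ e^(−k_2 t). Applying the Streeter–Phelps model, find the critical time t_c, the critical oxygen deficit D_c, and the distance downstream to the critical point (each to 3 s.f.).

t_c ≈ 1.31 d; D_c ≈ 1.67 mg/L; x_c ≈ 42.1 km

At the critical point dD/dt = 0, so k_1 L₀ e^(−k_1 t) = k_2 D. Substituting D(t) from the Streeter–Phelps equation and solving for t gives
t_c = ln[(k_2/k_1)(1 − D₀(k_2−k_1)/(k_1 L₀))] / (k_2−k_1).
Here k_2−k_1 = 0.9600 d⁻¹ and 1 − D₀(k_2−k_1)/(k_1 L₀) = 1 − 1.04×0.9600/(0.200×12.6) = 0.6038, so
t_c = ln(5.800 × 0.6038) / 0.9600 = 1.253 / 0.9600 = 1.306 d.
D_c = (k_1/k_2) L₀ e^(−k_1 t_c) = (0.200/1.16) × 12.6 × e^(−0.200×1.306) = 0.1724 × 12.6 × 0.7702 = 1.673 mg/L.
x_c = v t_c = 0.373 m/s × 1.306 d × 86400 s/d = 42080 m ≈ 42.1 km.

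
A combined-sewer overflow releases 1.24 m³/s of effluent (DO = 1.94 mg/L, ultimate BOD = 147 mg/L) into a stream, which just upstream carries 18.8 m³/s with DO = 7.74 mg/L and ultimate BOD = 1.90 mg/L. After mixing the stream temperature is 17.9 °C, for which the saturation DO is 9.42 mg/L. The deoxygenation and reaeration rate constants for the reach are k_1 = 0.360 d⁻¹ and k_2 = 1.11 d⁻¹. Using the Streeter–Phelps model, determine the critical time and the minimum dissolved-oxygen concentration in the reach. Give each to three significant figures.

t_c ≈ 0.841 d; minimum DO ≈ 6.81 mg/L

Mixed DO = (18.8×7.74 + 1.24×1.94)/(18.8+1.24) = 147.9/20.04 = 7.381 mg/L.
Mixed L₀ = (18.8×1.90 + 1.24×147)/(20.04) = 218.0/20.04 = 10.88 mg/L.
Initial deficit D₀ = C_s − DO₀ = 9.42 − 7.381 = 2.039 mg/L.
t_c = (1/0.7500) ln[(1.11/0.360)(1 − 2.039×0.7500/(0.360×10.88))] = 1.333 × ln(1.879) = 0.8413 d.
D_c = (0.360/1.11) × 10.88 × e^(−0.360×0.8413) = 0.3243 × 10.88 × 0.7387 = 2.606 mg/L.
Minimum DO = 9.42 − 2.606 = 6.814 mg/L.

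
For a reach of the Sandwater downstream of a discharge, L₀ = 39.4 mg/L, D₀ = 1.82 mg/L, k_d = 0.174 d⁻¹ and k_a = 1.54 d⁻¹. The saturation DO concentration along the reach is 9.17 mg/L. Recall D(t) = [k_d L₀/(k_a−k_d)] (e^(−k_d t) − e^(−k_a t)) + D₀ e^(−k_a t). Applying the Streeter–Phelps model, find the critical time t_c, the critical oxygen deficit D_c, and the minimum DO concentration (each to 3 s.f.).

With k_a/k_d = 8.851 and 1 − D₀(k_a−k_d)/(k_d L₀) = 0.6374,
t_c = ln(8.851 × 0.6374) / (1.54 − 0.174) = ln(5.641) / 1.366 = 1.730/1.366 = 1.267 d.
D_c = (k_d/k_a) L₀ e^(−k_d t_c) = (0.174/1.54) × 39.4 × e^(−0.174×1.267) = 0.1130 × 39.4 × 0.8022 = 3.571 mg/L.
Minimum DO = C_s − D_c = 9.17 − 3.571 = 5.599 mg/L.

t_c ≈ 1.27 d; D_c ≈ 3.57 mg/L; min DO ≈ 5.60 mg/L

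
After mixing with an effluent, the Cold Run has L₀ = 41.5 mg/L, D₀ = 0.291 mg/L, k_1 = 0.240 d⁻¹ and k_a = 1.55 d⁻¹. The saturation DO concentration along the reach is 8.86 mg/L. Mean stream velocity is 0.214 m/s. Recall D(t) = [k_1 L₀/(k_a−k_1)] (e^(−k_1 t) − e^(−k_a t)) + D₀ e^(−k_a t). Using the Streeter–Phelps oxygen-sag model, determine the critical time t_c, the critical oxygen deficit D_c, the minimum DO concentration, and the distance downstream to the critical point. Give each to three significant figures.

t_c ≈ 1.39 d; D_c ≈ 4.60 mg/L; min DO ≈ 4.26 mg/L; x_c ≈ 25.8 km

At the critical point dD/dt = 0, so k_1 L₀ e^(−k_1 t) = k_a D. Substituting D(t) from the Streeter–Phelps equation and solving for t gives
t_c = ln[(k_a/k_1)(1 − D₀(k_a−k_1)/(k_1 L₀))] / (k_a−k_1).
Here k_a−k_1 = 1.310 d⁻¹ and 1 − D₀(k_a−k_1)/(k_1 L₀) = 1 − 0.291×1.310/(0.240×41.5) = 0.9617, so
t_c = ln(6.458 × 0.9617) / 1.310 = 1.826 / 1.310 = 1.394 d.
D_c = (k_1/k_a) L₀ e^(−k_1 t_c) = (0.240/1.55) × 41.5 × e^(−0.240×1.394) = 0.1548 × 41.5 × 0.7156 = 4.598 mg/L.
Minimum DO = C_s − D_c = 8.86 − 4.598 = 4.262 mg/L.
x_c = v t_c = 0.214 m/s × 1.394 d × 86400 s/d = 25780 m ≈ 25.8 km.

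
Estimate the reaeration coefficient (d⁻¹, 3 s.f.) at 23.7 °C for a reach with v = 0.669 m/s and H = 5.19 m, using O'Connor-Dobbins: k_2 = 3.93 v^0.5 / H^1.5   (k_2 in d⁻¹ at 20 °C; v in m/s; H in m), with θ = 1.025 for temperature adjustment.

k_2 ≈ 0.298 d⁻¹

k_2(20) = 3.93 × 0.669^0.5 / 5.19^1.5 = 3.93 × 0.8179 / 11.82 = 0.2719 d⁻¹.
k_2(23.7) = 0.2719 × 1.025^(23.7−20) = 0.2719 × 1.096 = 0.2979 d⁻¹.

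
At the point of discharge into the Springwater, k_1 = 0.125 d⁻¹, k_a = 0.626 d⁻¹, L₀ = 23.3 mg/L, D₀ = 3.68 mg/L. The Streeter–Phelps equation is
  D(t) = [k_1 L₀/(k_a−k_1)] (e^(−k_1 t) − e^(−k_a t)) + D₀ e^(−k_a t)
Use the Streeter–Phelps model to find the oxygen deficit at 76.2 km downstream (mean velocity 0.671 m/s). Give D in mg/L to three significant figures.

Travel time t = x/v = 76.2 km / (0.671 m/s) = 76200 m / 0.671 m/s = 113600 s = 1.314 d.
k_1 L₀/(k_a−k_1) = 0.125×23.3/(0.626−0.125) = 2.913/0.5010 = 5.813 mg/L.
e^(−k_1 t) = e^(−0.125×1.314) = 0.8485; e^(−k_a t) = e^(−0.626×1.314) = 0.4392.
D = 5.813 × (0.8485 − 0.4392) + 3.68 × 0.4392 = 2.379 + 1.616 = 3.996 mg/L.

D ≈ 4.00 mg/L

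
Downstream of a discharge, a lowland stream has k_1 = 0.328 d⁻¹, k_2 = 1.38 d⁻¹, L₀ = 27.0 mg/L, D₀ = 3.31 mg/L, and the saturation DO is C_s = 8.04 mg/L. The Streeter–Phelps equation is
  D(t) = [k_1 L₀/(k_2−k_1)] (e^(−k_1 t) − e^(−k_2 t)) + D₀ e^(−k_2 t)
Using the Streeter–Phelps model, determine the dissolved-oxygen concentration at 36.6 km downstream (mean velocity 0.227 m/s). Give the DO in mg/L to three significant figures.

DO ≈ 3.86 mg/L

Travel time t = x/v = 36.6 km / (0.227 m/s) = 36600 m / 0.227 m/s = 161200 s = 1.866 d.
k_1 L₀/(k_2−k_1) = 0.328×27.0/(1.38−0.328) = 8.856/1.052 = 8.418 mg/L.
e^(−k_1 t) = e^(−0.328×1.866) = 0.5422; e^(−k_2 t) = e^(−1.38×1.866) = 0.07613.
D = 8.418 × (0.5422 − 0.07613) + 3.31 × 0.07613 = 3.924 + 0.2520 = 4.176 mg/L.
DO = C_s − D = 8.04 − 4.176 = 3.864 mg/L.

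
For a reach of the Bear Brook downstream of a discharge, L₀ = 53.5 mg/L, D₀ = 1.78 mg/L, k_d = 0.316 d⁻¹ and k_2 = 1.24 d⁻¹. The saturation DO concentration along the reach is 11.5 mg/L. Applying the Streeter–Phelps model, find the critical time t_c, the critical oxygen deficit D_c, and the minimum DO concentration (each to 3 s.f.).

t_c ≈ 1.37 d; D_c ≈ 8.85 mg/L; min DO ≈ 2.65 mg/L

At the critical point dD/dt = 0, so k_d L₀ e^(−k_d t) = k_2 D. Substituting D(t) from the Streeter–Phelps equation and solving for t gives
t_c = ln[(k_2/k_d)(1 − D₀(k_2−k_d)/(k_d L₀))] / (k_2−k_d).
Here k_2−k_d = 0.9240 d⁻¹ and 1 − D₀(k_2−k_d)/(k_d L₀) = 1 − 1.78×0.9240/(0.316×53.5) = 0.9027, so
t_c = ln(3.924 × 0.9027) / 0.9240 = 1.265 / 0.9240 = 1.369 d.
D_c = (k_d/k_2) L₀ e^(−k_d t_c) = (0.316/1.24) × 53.5 × e^(−0.316×1.369) = 0.2548 × 53.5 × 0.6489 = 8.846 mg/L.
Minimum DO = C_s − D_c = 11.5 − 8.846 = 2.654 mg/L.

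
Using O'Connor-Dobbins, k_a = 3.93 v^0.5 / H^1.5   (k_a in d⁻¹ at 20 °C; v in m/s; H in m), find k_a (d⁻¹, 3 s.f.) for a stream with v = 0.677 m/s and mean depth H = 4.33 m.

k_a = 3.93 × 0.677^0.5 / 4.33^1.5 = 3.93 × 0.8228 / 9.010 = 0.3589 d⁻¹.

k_a ≈ 0.359 d⁻¹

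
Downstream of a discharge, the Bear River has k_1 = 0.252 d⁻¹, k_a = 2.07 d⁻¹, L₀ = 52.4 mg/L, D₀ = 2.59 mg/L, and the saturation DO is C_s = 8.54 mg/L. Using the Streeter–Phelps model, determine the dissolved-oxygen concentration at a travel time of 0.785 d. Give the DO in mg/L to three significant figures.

k_1 L₀/(k_a−k_1) = 0.252×52.4/(2.07−0.252) = 13.20/1.818 = 7.263 mg/L.
e^(−k_1 t) = e^(−0.252×0.7850) = 0.8205; e^(−k_a t) = e^(−2.07×0.7850) = 0.1969.
D = 7.263 × (0.8205 − 0.1969) + 2.59 × 0.1969 = 4.529 + 0.5100 = 5.039 mg/L.
DO = C_s − D = 8.54 − 5.039 = 3.501 mg/L.

DO ≈ 3.50 mg/L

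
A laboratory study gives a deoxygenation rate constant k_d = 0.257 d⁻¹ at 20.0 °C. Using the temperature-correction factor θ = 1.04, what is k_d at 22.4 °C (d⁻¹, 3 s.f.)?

k_d ≈ 0.282 d⁻¹

k_d(T₂) = k_d(T₁) · θ^(T₂−T₁) = 0.257 × 1.04^(22.4−20.0)
= 0.257 × 1.04^2.40 = 0.257 × 1.099 = 0.2824 d⁻¹.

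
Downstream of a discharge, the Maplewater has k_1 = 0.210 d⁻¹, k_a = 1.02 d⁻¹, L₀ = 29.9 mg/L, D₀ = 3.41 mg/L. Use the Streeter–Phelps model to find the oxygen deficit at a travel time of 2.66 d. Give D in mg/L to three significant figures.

D ≈ 4.15 mg/L

k_1 L₀/(k_a−k_1) = 0.210×29.9/(1.02−0.210) = 6.279/0.8100 = 7.752 mg/L.
e^(−k_1 t) = e^(−0.210×2.660) = 0.5720; e^(−k_a t) = e^(−1.02×2.660) = 0.06632.
D = 7.752 × (0.5720 − 0.06632) + 3.41 × 0.06632 = 3.920 + 0.2262 = 4.146 mg/L.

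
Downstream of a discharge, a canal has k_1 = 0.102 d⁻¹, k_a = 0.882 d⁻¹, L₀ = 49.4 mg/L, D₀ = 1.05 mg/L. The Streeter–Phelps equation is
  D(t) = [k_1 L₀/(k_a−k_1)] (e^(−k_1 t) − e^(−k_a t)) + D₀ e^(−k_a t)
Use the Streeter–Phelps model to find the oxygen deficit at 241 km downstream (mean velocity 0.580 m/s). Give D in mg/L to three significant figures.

D ≈ 3.88 mg/L

Travel time t = x/v = 241 km / (0.580 m/s) = 241000 m / 0.580 m/s = 415500 s = 4.809 d.
k_1 L₀/(k_a−k_1) = 0.102×49.4/(0.882−0.102) = 5.039/0.7800 = 6.460 mg/L.
e^(−k_1 t) = e^(−0.102×4.809) = 0.6123; e^(−k_a t) = e^(−0.882×4.809) = 0.01438.
D = 6.460 × (0.6123 − 0.01438) + 1.05 × 0.01438 = 3.863 + 0.01510 = 3.878 mg/L.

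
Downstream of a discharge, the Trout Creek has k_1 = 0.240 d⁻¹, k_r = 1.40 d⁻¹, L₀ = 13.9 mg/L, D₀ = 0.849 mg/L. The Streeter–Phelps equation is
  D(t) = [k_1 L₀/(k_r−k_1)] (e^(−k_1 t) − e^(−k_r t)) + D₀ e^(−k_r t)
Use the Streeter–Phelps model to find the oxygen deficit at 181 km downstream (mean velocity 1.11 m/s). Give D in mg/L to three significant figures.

D ≈ 1.68 mg/L

Travel time t = x/v = 181 km / (1.11 m/s) = 181000 m / 1.11 m/s = 163100 s = 1.887 d.
k_1 L₀/(k_r−k_1) = 0.240×13.9/(1.40−0.240) = 3.336/1.160 = 2.876 mg/L.
e^(−k_1 t) = e^(−0.240×1.887) = 0.6357; e^(−k_r t) = e^(−1.40×1.887) = 0.07120.
D = 2.876 × (0.6357 − 0.07120) + 0.849 × 0.07120 = 1.624 + 0.06045 = 1.684 mg/L.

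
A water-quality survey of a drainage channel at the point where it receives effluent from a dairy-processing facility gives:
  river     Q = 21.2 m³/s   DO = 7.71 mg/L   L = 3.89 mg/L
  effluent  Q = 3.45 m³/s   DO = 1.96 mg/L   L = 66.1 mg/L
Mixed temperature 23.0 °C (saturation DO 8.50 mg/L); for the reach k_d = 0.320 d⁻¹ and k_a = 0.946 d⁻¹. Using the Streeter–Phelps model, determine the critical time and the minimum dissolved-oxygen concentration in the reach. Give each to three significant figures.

t_c ≈ 1.28 d; minimum DO ≈ 5.67 mg/L

Mixed DO = (21.2×7.71 + 3.45×1.96)/(21.2+3.45) = 170.2/24.65 = 6.905 mg/L.
Mixed L₀ = (21.2×3.89 + 3.45×66.1)/(24.65) = 310.5/24.65 = 12.60 mg/L.
Initial deficit D₀ = C_s − DO₀ = 8.50 − 6.905 = 1.595 mg/L.
t_c = (1/0.6260) ln[(0.946/0.320)(1 − 1.595×0.6260/(0.320×12.60))] = 1.597 × ln(2.224) = 1.277 d.
D_c = (0.320/0.946) × 12.60 × e^(−0.320×1.277) = 0.3383 × 12.60 × 0.6646 = 2.832 mg/L.
Minimum DO = 8.50 − 2.832 = 5.668 mg/L.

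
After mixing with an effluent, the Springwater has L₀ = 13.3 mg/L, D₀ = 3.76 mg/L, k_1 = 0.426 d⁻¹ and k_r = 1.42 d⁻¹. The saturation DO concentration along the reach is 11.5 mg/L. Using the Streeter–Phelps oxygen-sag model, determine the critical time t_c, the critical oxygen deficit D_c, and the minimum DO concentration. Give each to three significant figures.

t_c ≈ 0.127 d; D_c ≈ 3.78 mg/L; min DO ≈ 7.72 mg/L

At the critical point dD/dt = 0, so k_1 L₀ e^(−k_1 t) = k_r D. Substituting D(t) from the Streeter–Phelps equation and solving for t gives
t_c = ln[(k_r/k_1)(1 − D₀(k_r−k_1)/(k_1 L₀))] / (k_r−k_1).
Here k_r−k_1 = 0.9940 d⁻¹ and 1 − D₀(k_r−k_1)/(k_1 L₀) = 1 − 3.76×0.9940/(0.426×13.3) = 0.3404, so
t_c = ln(3.333 × 0.3404) / 0.9940 = 0.1262 / 0.9940 = 0.1270 d.
L(t_c) = L₀ e^(−k_1 t_c) = 13.3 × 0.9474 = 12.60 mg/L, and at the critical point k_r D_c = k_1 L, so D_c = (0.426/1.42) × 12.60 = 3.780 mg/L.
Minimum DO = C_s − D_c = 11.5 − 3.780 = 7.720 mg/L.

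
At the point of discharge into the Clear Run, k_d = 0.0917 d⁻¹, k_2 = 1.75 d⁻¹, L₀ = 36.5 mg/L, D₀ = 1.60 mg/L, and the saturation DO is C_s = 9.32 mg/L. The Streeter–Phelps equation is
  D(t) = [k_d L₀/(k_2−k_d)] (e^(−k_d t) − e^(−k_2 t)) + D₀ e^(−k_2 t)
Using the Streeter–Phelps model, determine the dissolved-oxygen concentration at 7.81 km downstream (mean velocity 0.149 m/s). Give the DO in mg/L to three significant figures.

Travel time t = x/v = 7.81 km / (0.149 m/s) = 7810 m / 0.149 m/s = 52420 s = 0.6067 d.
k_d L₀/(k_2−k_d) = 0.0917×36.5/(1.75−0.0917) = 3.347/1.658 = 2.018 mg/L.
e^(−k_d t) = e^(−0.0917×0.6067) = 0.9459; e^(−k_2 t) = e^(−1.75×0.6067) = 0.3459.
D = 2.018 × (0.9459 − 0.3459) + 1.60 × 0.3459 = 1.211 + 0.5534 = 1.764 mg/L.
DO = C_s − D = 9.32 − 1.764 = 7.556 mg/L.

DO ≈ 7.56 mg/L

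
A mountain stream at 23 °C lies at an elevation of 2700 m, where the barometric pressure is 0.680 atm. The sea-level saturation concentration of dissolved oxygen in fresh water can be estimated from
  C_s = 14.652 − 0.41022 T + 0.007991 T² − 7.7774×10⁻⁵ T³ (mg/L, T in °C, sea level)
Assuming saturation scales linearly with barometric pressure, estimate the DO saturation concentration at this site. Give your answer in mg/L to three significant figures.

C_s ≈ 5.78 mg/L

At sea level: C_s = 14.652 − 0.41022×23 + 0.007991×23² − 7.7774×10⁻⁵×23³ = 8.498 mg/L.
Pressure correction: C_s' = 8.498 × 0.680 = 5.779 mg/L.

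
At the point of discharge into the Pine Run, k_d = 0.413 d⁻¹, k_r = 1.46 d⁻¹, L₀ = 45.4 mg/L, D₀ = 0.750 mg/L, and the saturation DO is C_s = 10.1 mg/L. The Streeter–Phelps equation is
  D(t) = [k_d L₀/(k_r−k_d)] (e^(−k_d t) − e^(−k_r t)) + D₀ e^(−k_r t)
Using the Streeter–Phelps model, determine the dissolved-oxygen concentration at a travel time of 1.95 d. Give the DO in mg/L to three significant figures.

DO ≈ 3.09 mg/L

k_d L₀/(k_r−k_d) = 0.413×45.4/(1.46−0.413) = 18.75/1.047 = 17.91 mg/L.
e^(−k_d t) = e^(−0.413×1.950) = 0.4469; e^(−k_r t) = e^(−1.46×1.950) = 0.05802.
D = 17.91 × (0.4469 − 0.05802) + 0.750 × 0.05802 = 6.965 + 0.04351 = 7.008 mg/L.
DO = C_s − D = 10.1 − 7.008 = 3.092 mg/L.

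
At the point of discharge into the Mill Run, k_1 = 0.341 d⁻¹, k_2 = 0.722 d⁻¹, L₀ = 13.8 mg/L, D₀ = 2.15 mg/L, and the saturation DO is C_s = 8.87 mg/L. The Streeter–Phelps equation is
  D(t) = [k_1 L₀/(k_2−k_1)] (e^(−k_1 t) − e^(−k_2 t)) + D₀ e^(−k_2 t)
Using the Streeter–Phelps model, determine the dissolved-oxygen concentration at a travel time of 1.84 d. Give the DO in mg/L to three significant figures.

k_1 L₀/(k_2−k_1) = 0.341×13.8/(0.722−0.341) = 4.706/0.3810 = 12.35 mg/L.
e^(−k_1 t) = e^(−0.341×1.840) = 0.5340; e^(−k_2 t) = e^(−0.722×1.840) = 0.2649.
D = 12.35 × (0.5340 − 0.2649) + 2.15 × 0.2649 = 3.323 + 0.5695 = 3.893 mg/L.
DO = C_s − D = 8.87 − 3.893 = 4.977 mg/L.

DO ≈ 4.98 mg/L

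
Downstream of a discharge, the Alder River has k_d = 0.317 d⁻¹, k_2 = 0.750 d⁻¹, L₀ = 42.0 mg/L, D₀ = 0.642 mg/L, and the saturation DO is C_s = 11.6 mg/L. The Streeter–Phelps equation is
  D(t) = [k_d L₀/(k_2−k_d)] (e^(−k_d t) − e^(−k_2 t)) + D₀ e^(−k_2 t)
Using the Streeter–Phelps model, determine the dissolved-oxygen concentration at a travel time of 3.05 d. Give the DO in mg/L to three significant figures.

DO ≈ 2.96 mg/L

k_d L₀/(k_2−k_d) = 0.317×42.0/(0.750−0.317) = 13.31/0.4330 = 30.75 mg/L.
e^(−k_d t) = e^(−0.317×3.050) = 0.3803; e^(−k_2 t) = e^(−0.750×3.050) = 0.1015.
D = 30.75 × (0.3803 − 0.1015) + 0.642 × 0.1015 = 8.571 + 0.06518 = 8.637 mg/L.
DO = C_s − D = 11.6 − 8.637 = 2.963 mg/L.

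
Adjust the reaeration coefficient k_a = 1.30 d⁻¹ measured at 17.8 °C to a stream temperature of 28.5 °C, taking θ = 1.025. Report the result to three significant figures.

k_a(T₂) = k_a(T₁) · θ^(T₂−T₁) = 1.30 × 1.025^(28.5−17.8)
= 1.30 × 1.025^10.7 = 1.30 × 1.302 = 1.693 d⁻¹.

k_a ≈ 1.69 d⁻¹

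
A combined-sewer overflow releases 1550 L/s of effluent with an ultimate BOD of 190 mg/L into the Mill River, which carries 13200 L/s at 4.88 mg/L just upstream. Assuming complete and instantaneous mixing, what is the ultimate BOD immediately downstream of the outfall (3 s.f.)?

Flow-weighted mixing: C = (Q_r C_r + Q_w C_w)/(Q_r + Q_w)
= (13200×4.88 + 1550×190)/(13200 + 1550) = 358900/14750 = 24.33 mg/L.

24.3 mg/L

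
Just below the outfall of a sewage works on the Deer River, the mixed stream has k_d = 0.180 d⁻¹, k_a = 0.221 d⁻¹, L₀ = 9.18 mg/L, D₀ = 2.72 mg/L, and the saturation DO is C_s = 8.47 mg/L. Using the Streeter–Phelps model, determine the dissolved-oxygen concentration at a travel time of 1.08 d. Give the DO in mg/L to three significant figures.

k_d L₀/(k_a−k_d) = 0.180×9.18/(0.221−0.180) = 1.652/0.04100 = 40.30 mg/L.
e^(−k_d t) = e^(−0.180×1.080) = 0.8233; e^(−k_a t) = e^(−0.221×1.080) = 0.7877.
D = 40.30 × (0.8233 − 0.7877) + 2.72 × 0.7877 = 1.437 + 2.142 = 3.580 mg/L.
DO = C_s − D = 8.47 − 3.580 = 4.890 mg/L.

DO ≈ 4.89 mg/L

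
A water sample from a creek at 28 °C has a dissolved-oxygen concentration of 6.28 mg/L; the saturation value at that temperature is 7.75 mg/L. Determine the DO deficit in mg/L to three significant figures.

D ≈ 1.47 mg/L

D = C_s − C = 7.75 − 6.28 = 1.47 mg/L.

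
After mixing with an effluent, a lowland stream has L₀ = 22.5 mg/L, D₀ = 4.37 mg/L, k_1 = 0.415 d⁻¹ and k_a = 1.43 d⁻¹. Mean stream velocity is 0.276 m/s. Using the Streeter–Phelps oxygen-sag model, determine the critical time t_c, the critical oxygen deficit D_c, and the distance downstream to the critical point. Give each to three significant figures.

With k_a/k_1 = 3.446 and 1 − D₀(k_a−k_1)/(k_1 L₀) = 0.5250,
t_c = ln(3.446 × 0.5250) / (1.43 − 0.415) = ln(1.809) / 1.015 = 0.5927/1.015 = 0.5840 d.
D_c = (k_1/k_a) L₀ e^(−k_1 t_c) = (0.415/1.43) × 22.5 × e^(−0.415×0.5840) = 0.2902 × 22.5 × 0.7848 = 5.124 mg/L.
x_c = v t_c = 0.276 m/s × 0.5840 d × 86400 s/d = 13930 m ≈ 13.9 km.

t_c ≈ 0.584 d; D_c ≈ 5.12 mg/L; x_c ≈ 13.9 km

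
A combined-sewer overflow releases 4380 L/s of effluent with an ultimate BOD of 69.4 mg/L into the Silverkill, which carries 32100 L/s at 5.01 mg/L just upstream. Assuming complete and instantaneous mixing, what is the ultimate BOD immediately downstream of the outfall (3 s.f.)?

Flow-weighted mixing: C = (Q_r C_r + Q_w C_w)/(Q_r + Q_w)
= (32100×5.01 + 4380×69.4)/(32100 + 4380) = 464800/36480 = 12.74 mg/L.

12.7 mg/L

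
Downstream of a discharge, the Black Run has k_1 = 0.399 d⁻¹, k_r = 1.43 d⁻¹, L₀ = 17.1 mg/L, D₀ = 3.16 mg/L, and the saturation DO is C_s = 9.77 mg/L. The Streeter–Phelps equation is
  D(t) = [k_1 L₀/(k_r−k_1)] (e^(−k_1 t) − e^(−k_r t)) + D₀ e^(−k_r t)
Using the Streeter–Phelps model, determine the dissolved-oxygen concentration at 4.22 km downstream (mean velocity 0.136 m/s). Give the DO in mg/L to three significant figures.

DO ≈ 6.10 mg/L

Travel time t = x/v = 4.22 km / (0.136 m/s) = 4220 m / 0.136 m/s = 31030 s = 0.3591 d.
k_1 L₀/(k_r−k_1) = 0.399×17.1/(1.43−0.399) = 6.823/1.031 = 6.618 mg/L.
e^(−k_1 t) = e^(−0.399×0.3591) = 0.8665; e^(−k_r t) = e^(−1.43×0.3591) = 0.5984.
D = 6.618 × (0.8665 − 0.5984) + 3.16 × 0.5984 = 1.774 + 1.891 = 3.665 mg/L.
DO = C_s − D = 9.77 − 3.665 = 6.105 mg/L.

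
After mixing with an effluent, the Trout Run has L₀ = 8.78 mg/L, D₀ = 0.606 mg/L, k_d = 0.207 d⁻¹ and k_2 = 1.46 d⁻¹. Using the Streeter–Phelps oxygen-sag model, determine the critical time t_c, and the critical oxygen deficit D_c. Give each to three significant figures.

t_c ≈ 1.13 d; D_c ≈ 0.986 mg/L

With k_2/k_d = 7.053 and 1 − D₀(k_2−k_d)/(k_d L₀) = 0.5822,
t_c = ln(7.053 × 0.5822) / (1.46 − 0.207) = ln(4.106) / 1.253 = 1.413/1.253 = 1.127 d.
D_c = (k_d/k_2) L₀ e^(−k_d t_c) = (0.207/1.46) × 8.78 × e^(−0.207×1.127) = 0.1418 × 8.78 × 0.7919 = 0.9857 mg/L.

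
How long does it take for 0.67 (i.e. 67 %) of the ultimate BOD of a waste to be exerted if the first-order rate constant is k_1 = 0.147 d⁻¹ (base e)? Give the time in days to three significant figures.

t ≈ 7.54 d

y/L₀ = 1 − e^(−k_1 t) = 0.67 ⇒ e^(−k_1 t) = 0.330
t = −ln(0.330) / 0.147 = 1.109 / 0.147 = 7.542 d.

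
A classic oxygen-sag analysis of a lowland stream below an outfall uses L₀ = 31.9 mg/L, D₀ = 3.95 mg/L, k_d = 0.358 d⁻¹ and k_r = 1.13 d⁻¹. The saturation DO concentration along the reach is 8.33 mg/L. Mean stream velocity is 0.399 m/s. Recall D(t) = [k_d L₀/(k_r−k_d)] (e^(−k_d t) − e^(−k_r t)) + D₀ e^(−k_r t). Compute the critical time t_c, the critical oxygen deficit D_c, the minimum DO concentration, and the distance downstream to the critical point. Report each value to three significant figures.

t_c ≈ 1.09 d; D_c ≈ 6.85 mg/L; min DO ≈ 1.48 mg/L; x_c ≈ 37.5 km

With k_r/k_d = 3.156 and 1 − D₀(k_r−k_d)/(k_d L₀) = 0.7330,
t_c = ln(3.156 × 0.7330) / (1.13 − 0.358) = ln(2.314) / 0.7720 = 0.8388/0.7720 = 1.087 d.
L(t_c) = L₀ e^(−k_d t_c) = 31.9 × 0.6777 = 21.62 mg/L, and at the critical point k_r D_c = k_d L, so D_c = (0.358/1.13) × 21.62 = 6.850 mg/L.
Minimum DO = C_s − D_c = 8.33 − 6.850 = 1.480 mg/L.
x_c = v t_c = 0.399 m/s × 1.087 d × 86400 s/d = 37460 m ≈ 37.5 km.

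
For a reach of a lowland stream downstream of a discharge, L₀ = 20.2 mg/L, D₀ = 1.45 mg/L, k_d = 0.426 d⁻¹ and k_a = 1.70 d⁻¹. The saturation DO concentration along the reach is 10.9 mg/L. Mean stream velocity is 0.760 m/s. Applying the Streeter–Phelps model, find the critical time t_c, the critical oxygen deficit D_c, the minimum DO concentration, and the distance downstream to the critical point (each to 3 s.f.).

t_c ≈ 0.897 d; D_c ≈ 3.45 mg/L; min DO ≈ 7.45 mg/L; x_c ≈ 58.9 km

At the critical point dD/dt = 0, so k_d L₀ e^(−k_d t) = k_a D. Substituting D(t) from the Streeter–Phelps equation and solving for t gives
t_c = ln[(k_a/k_d)(1 − D₀(k_a−k_d)/(k_d L₀))] / (k_a−k_d).
Here k_a−k_d = 1.274 d⁻¹ and 1 − D₀(k_a−k_d)/(k_d L₀) = 1 − 1.45×1.274/(0.426×20.2) = 0.7853, so
t_c = ln(3.991 × 0.7853) / 1.274 = 1.142 / 1.274 = 0.8966 d.
L(t_c) = L₀ e^(−k_d t_c) = 20.2 × 0.6825 = 13.79 mg/L, and at the critical point k_a D_c = k_d L, so D_c = (0.426/1.70) × 13.79 = 3.455 mg/L.
Minimum DO = C_s − D_c = 10.9 − 3.455 = 7.445 mg/L.
x_c = v t_c = 0.760 m/s × 0.8966 d × 86400 s/d = 58880 m ≈ 58.9 km.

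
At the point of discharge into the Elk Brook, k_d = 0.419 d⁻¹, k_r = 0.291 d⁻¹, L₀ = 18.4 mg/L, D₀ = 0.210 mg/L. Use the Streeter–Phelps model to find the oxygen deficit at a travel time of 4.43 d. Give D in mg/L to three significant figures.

k_d L₀/(k_r−k_d) = 0.419×18.4/(0.291−0.419) = 7.710/-0.1280 = -60.23 mg/L.
e^(−k_d t) = e^(−0.419×4.430) = 0.1563; e^(−k_r t) = e^(−0.291×4.430) = 0.2755.
D = -60.23 × (0.1563 − 0.2755) + 0.210 × 0.2755 = 7.182 + 0.05786 = 7.240 mg/L.

D ≈ 7.24 mg/L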